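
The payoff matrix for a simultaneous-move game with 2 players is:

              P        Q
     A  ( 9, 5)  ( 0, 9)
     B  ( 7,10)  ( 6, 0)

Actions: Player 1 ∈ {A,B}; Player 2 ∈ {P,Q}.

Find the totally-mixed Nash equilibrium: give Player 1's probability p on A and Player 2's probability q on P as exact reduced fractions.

(p,q) = (5/7, 3/4)

P1 indiff ⇒ q·9+(1-q)·0 = q·7+(1-q)·6 ⇒ q(2) = (1-q)(6) ⇒ q = 3/4
P2 indiff ⇒ p·5+(1-p)·10 = p·9+(1-p)·0 ⇒ p(-4) = (1-p)(-10) ⇒ p = 5/7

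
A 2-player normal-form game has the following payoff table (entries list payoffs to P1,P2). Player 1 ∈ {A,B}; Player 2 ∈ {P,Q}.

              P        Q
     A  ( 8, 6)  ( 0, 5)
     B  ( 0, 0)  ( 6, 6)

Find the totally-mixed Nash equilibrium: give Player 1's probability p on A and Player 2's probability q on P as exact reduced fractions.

P1 indiff ⇒ q·8+(1-q)·0 = q·0+(1-q)·6 ⇒ q(8) = (1-q)(6) ⇒ q = 3/7
P2 indiff ⇒ p·6+(1-p)·0 = p·5+(1-p)·6 ⇒ p(1) = (1-p)(6) ⇒ p = 6/7

P1 mixes 6/7 on A; P2 mixes 3/7 on P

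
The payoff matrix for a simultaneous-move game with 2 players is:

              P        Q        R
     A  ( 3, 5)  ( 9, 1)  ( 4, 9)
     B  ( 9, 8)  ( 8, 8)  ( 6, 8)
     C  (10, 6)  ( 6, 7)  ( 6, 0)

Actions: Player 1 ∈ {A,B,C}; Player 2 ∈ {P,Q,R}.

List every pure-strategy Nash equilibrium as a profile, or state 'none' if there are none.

(A,P): not NE [P1→C gives 10>3; P2→R gives 9>5]
(A,Q): not NE [P2→R gives 9>1]
(A,R): not NE [P1→C gives 6>4]
(B,P): not NE [P1→C gives 10>9]
(B,Q): not NE [P1→A gives 9>8]
(B,R): NE
(C,P): not NE [P2→Q gives 7>6]
(C,Q): not NE [P1→A gives 9>6]
(C,R): not NE [P2→Q gives 7>0]

Nash profiles: (B,R)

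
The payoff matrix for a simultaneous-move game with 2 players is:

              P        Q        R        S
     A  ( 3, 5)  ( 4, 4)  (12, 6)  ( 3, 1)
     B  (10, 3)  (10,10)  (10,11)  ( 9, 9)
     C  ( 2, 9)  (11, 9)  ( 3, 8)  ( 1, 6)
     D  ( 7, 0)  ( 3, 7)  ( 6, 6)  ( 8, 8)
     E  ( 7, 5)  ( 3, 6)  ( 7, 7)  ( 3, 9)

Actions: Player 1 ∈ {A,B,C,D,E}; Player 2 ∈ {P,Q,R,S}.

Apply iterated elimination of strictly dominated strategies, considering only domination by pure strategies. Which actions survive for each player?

IESDS → P1:{A,B,C} P2:{P,Q,R}

P1 drop D (B beats it: P:10>7 Q:10>3 R:10>6 S:9>8)
P1 drop E (B beats it: P:10>7 Q:10>3 R:10>7 S:9>3)
P2 drop S (Q beats it: A:4>1 B:10>9 C:9>6)
P1→{A,B,C} P2→{P,Q,R}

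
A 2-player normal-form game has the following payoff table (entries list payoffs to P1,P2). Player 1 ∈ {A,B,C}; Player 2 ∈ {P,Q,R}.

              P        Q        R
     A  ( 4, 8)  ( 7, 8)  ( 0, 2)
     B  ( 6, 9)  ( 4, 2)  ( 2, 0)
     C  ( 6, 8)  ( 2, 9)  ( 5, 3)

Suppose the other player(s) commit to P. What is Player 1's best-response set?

argmax u_1 = {B,C}

u_1(A vs P) = 4
u_1(B vs P) = 6
u_1(C vs P) = 6
max payoff 6 at {B,C}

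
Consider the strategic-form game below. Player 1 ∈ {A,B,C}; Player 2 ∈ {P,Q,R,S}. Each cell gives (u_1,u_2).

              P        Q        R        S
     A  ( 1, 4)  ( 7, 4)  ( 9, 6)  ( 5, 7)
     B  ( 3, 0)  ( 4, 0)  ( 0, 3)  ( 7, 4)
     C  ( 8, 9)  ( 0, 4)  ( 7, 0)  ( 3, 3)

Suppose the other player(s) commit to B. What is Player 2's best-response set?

BR_2 = {S}

u_2(P vs B) = 0
u_2(Q vs B) = 0
u_2(R vs B) = 3
u_2(S vs B) = 4
max payoff 4 at {S}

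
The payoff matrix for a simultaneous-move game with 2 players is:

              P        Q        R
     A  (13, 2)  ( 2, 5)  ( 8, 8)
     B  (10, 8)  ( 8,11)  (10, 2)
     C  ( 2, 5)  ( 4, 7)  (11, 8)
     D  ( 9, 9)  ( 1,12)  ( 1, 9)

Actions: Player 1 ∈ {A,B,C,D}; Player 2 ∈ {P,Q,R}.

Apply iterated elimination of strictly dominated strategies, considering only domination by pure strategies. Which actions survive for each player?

P1 drop D (A beats it: P:13>9 Q:2>1 R:8>1)
P2 drop P (Q beats it: A:5>2 B:11>8 C:7>5)
P1 drop A (B beats it: Q:8>2 R:10>8)
P1→{B,C} P2→{Q,R}

Remaining: P1:{B,C} P2:{Q,R}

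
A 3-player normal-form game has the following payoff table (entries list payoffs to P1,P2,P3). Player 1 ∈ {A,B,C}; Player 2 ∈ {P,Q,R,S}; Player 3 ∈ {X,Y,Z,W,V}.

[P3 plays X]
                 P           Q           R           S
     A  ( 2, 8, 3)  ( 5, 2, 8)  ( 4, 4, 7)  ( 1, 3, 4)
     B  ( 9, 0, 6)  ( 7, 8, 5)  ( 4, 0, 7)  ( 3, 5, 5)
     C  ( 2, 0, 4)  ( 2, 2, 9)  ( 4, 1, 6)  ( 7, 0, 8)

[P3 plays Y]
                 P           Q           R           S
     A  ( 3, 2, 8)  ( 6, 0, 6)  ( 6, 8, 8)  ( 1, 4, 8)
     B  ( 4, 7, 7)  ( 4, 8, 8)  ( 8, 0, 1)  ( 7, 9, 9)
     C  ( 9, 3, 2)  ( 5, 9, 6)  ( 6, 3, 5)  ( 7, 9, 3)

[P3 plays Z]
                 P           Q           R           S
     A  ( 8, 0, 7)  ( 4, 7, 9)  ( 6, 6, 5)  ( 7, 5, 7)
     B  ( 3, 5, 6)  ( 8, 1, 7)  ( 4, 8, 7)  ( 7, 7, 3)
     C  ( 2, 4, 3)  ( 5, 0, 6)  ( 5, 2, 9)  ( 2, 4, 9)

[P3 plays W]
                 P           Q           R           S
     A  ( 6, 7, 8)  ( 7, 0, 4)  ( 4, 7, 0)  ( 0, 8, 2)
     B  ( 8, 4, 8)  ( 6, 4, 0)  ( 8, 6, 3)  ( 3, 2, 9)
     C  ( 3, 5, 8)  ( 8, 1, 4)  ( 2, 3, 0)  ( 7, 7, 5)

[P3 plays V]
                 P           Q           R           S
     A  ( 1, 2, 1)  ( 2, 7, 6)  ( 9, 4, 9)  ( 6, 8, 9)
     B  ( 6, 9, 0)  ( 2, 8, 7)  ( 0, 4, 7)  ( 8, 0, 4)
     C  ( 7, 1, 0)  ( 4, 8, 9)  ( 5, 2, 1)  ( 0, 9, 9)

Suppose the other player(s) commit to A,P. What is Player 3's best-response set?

u_3(X vs A,P) = 3
u_3(Y vs A,P) = 8
u_3(Z vs A,P) = 7
u_3(W vs A,P) = 8
u_3(V vs A,P) = 1
max payoff 8 at {Y,W}

argmax u_3 = {Y,W}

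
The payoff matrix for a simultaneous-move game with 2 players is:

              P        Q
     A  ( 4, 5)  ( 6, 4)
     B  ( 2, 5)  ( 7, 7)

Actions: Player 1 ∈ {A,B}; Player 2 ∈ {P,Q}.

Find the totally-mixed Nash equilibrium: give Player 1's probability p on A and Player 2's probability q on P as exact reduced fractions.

P1 indiff ⇒ q·4+(1-q)·6 = q·2+(1-q)·7 ⇒ q(2) = (1-q)(1) ⇒ q = 1/3
P2 indiff ⇒ p·5+(1-p)·5 = p·4+(1-p)·7 ⇒ p(1) = (1-p)(2) ⇒ p = 2/3

P1 mixes 2/3 on A; P2 mixes 1/3 on P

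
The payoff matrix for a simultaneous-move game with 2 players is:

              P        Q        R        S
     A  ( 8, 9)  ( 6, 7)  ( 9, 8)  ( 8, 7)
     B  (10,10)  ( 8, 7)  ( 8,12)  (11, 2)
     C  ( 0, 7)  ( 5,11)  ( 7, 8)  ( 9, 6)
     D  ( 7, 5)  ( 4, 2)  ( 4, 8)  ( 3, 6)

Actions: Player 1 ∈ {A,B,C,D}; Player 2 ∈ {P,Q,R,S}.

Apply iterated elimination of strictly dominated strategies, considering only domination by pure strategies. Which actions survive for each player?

Remaining: P1:{A,B} P2:{P,R}

P1 drop C (B beats it: P:10>0 Q:8>5 R:8>7 S:11>9)
P1 drop D (A beats it: P:8>7 Q:6>4 R:9>4 S:8>3)
P2 drop Q (P beats it: A:9>7 B:10>7)
P2 drop S (P beats it: A:9>7 B:10>2)
P1→{A,B} P2→{P,R}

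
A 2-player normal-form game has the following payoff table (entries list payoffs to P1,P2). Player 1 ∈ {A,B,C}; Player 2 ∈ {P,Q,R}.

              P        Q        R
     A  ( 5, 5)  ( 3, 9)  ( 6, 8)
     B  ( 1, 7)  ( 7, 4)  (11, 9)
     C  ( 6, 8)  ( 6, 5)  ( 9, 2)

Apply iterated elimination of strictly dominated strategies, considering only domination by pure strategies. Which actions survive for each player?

P1 drop A (C beats it: P:6>5 Q:6>3 R:9>6)
P2 drop Q (P beats it: B:7>4 C:8>5)
P1→{B,C} P2→{P,R}

Survivors P1:{B,C} P2:{P,R}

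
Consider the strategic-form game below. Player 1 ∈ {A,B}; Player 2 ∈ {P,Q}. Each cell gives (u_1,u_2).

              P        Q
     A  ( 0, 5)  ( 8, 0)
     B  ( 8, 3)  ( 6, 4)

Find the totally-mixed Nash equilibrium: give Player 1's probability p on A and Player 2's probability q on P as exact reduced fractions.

p=1/6, q=1/5

P1 indiff ⇒ q·0+(1-q)·8 = q·8+(1-q)·6 ⇒ q(-8) = (1-q)(-2) ⇒ q = 1/5
P2 indiff ⇒ p·5+(1-p)·3 = p·0+(1-p)·4 ⇒ p(5) = (1-p)(1) ⇒ p = 1/6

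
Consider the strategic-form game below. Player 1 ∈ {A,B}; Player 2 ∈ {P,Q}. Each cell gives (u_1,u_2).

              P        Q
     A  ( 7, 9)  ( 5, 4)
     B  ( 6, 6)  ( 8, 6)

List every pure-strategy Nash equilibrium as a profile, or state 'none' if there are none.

NE set: (A,P), (B,Q)

(A,P): NE
(A,Q): not NE [P1→B gives 8>5; P2→P gives 9>4]
(B,P): not NE [P1→A gives 7>6]
(B,Q): NE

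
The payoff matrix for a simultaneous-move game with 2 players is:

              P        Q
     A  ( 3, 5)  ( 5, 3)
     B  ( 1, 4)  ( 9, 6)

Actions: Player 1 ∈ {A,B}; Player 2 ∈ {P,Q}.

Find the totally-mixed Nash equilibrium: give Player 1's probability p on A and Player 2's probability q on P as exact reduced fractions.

P1 indiff ⇒ q·3+(1-q)·5 = q·1+(1-q)·9 ⇒ q(2) = (1-q)(4) ⇒ q = 2/3
P2 indiff ⇒ p·5+(1-p)·4 = p·3+(1-p)·6 ⇒ p(2) = (1-p)(2) ⇒ p = 1/2

p=1/2, q=2/3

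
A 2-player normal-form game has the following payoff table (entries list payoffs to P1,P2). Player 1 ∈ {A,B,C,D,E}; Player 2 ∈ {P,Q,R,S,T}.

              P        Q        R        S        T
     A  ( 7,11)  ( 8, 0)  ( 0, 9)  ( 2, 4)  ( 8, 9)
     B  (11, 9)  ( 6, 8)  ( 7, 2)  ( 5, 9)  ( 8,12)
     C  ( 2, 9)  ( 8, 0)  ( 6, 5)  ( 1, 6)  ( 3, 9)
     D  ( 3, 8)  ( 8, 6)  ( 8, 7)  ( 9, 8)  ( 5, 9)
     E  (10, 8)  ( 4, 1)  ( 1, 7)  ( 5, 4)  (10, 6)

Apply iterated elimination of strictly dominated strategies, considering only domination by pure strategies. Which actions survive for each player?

P2 drop Q (P beats it: A:11>0 B:9>8 C:9>0 D:8>6 E:8>1)
P1 drop A (E beats it: P:10>7 R:1>0 S:5>2 T:10>8)
P1 drop C (B beats it: P:11>2 R:7>6 S:5>1 T:8>3)
P2 drop R (P beats it: B:9>2 D:8>7 E:8>7)
P2 drop S (T beats it: B:12>9 D:9>8 E:6>4)
P1 drop D (B beats it: P:11>3 T:8>5)
P1→{B,E} P2→{P,T}

Remaining: P1:{B,E} P2:{P,T}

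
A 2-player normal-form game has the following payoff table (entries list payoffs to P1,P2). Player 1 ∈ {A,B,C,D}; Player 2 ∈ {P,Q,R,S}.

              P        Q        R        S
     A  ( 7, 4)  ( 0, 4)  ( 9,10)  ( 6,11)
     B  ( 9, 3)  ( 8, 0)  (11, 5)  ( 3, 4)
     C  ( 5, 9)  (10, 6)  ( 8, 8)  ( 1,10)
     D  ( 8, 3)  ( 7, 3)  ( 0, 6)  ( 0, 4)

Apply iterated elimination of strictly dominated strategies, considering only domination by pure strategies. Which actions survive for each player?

P1 drop D (B beats it: P:9>8 Q:8>7 R:11>0 S:3>0)
P2 drop P (S beats it: A:11>4 B:4>3 C:10>9)
P2 drop Q (R beats it: A:10>4 B:5>0 C:8>6)
P1 drop C (A beats it: R:9>8 S:6>1)
P1→{A,B} P2→{R,S}

IESDS → P1:{A,B} P2:{R,S}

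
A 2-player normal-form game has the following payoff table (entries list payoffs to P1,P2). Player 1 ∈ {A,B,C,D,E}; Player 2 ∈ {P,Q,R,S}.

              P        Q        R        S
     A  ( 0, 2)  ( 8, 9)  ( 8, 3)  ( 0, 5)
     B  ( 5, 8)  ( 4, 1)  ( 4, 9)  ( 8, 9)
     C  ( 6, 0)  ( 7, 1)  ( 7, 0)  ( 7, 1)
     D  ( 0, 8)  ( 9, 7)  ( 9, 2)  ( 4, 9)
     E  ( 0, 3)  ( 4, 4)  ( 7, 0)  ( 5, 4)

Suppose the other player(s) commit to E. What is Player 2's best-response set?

BR_2 = {Q,S}

u_2(P vs E) = 3
u_2(Q vs E) = 4
u_2(R vs E) = 0
u_2(S vs E) = 4
max payoff 4 at {Q,S}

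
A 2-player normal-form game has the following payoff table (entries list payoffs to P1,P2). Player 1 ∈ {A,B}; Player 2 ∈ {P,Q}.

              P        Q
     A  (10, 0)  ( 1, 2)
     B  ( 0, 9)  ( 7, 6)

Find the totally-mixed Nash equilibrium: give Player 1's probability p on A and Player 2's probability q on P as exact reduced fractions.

(p,q) = (3/5, 3/8)

P1 indiff ⇒ q·10+(1-q)·1 = q·0+(1-q)·7 ⇒ q(10) = (1-q)(6) ⇒ q = 3/8
P2 indiff ⇒ p·0+(1-p)·9 = p·2+(1-p)·6 ⇒ p(-2) = (1-p)(-3) ⇒ p = 3/5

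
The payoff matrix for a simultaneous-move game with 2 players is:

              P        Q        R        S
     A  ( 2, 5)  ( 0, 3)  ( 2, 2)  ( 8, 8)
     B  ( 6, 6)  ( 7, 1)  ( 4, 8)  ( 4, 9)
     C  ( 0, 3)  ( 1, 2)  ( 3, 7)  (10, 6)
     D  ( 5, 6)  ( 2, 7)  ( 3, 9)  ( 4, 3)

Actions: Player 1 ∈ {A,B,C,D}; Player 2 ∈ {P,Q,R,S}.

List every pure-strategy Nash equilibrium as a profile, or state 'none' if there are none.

(A,P): not NE [P1→B gives 6>2; P2→S gives 8>5]
(A,Q): not NE [P1→B gives 7>0; P2→S gives 8>3]
(A,R): not NE [P1→B gives 4>2; P2→S gives 8>2]
(A,S): not NE [P1→C gives 10>8]
(B,P): not NE [P2→S gives 9>6]
(B,Q): not NE [P2→S gives 9>1]
(B,R): not NE [P2→S gives 9>8]
(B,S): not NE [P1→C gives 10>4]
(C,P): not NE [P1→B gives 6>0; P2→R gives 7>3]
(C,Q): not NE [P1→B gives 7>1; P2→R gives 7>2]
(C,R): not NE [P1→B gives 4>3]
(C,S): not NE [P2→R gives 7>6]
(D,P): not NE [P1→B gives 6>5; P2→R gives 9>6]
(D,Q): not NE [P1→B gives 7>2; P2→R gives 9>7]
(D,R): not NE [P1→B gives 4>3]
(D,S): not NE [P1→C gives 10>4; P2→R gives 9>3]

Equilibria: none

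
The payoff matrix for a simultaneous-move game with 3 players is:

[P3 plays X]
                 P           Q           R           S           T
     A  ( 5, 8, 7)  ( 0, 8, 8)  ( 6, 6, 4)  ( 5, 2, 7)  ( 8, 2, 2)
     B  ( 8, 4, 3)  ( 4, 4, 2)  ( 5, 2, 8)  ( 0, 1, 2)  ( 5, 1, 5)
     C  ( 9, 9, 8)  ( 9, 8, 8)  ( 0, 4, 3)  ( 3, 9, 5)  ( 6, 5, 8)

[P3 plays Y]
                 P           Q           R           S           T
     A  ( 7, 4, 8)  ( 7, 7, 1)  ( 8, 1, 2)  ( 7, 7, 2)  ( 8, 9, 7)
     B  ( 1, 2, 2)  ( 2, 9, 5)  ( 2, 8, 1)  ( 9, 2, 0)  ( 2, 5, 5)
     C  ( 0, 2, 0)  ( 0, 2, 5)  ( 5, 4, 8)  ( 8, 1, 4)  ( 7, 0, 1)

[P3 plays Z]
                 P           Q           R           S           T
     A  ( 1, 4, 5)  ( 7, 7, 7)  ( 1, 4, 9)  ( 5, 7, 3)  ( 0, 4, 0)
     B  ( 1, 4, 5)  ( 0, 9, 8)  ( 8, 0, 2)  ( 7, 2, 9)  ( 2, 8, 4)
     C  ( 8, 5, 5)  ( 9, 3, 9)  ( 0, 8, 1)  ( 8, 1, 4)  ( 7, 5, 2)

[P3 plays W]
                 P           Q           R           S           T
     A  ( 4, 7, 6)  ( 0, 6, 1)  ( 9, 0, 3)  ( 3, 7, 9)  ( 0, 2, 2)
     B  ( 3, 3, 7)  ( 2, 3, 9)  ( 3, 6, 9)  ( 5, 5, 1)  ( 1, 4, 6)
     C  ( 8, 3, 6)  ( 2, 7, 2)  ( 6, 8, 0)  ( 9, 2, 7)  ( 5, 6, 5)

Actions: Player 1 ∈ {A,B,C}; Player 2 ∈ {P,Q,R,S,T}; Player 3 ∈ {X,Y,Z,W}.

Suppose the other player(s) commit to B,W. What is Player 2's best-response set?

BR_2 = {R}

u_2(P vs B,W) = 3
u_2(Q vs B,W) = 3
u_2(R vs B,W) = 6
u_2(S vs B,W) = 5
u_2(T vs B,W) = 4
max payoff 6 at {R}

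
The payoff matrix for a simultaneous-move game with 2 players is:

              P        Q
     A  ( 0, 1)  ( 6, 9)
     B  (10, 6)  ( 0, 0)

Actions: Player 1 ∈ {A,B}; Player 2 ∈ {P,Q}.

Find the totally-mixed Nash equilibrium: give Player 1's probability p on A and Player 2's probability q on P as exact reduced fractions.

P1 mixes 3/7 on A; P2 mixes 3/8 on P

P1 indiff ⇒ q·0+(1-q)·6 = q·10+(1-q)·0 ⇒ q(-10) = (1-q)(-6) ⇒ q = 3/8
P2 indiff ⇒ p·1+(1-p)·6 = p·9+(1-p)·0 ⇒ p(-8) = (1-p)(-6) ⇒ p = 3/7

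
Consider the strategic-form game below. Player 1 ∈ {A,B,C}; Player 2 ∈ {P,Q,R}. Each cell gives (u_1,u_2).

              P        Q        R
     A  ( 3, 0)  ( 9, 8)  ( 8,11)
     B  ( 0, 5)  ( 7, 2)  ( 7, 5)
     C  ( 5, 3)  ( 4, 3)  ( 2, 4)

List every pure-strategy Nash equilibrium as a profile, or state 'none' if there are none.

(A,P): not NE [P1→C gives 5>3; P2→R gives 11>0]
(A,Q): not NE [P2→R gives 11>8]
(A,R): NE
(B,P): not NE [P1→C gives 5>0]
(B,Q): not NE [P1→A gives 9>7; P2→R gives 5>2]
(B,R): not NE [P1→A gives 8>7]
(C,P): not NE [P2→R gives 4>3]
(C,Q): not NE [P1→A gives 9>4; P2→R gives 4>3]
(C,R): not NE [P1→A gives 8>2]

PSNE = {(A,R)}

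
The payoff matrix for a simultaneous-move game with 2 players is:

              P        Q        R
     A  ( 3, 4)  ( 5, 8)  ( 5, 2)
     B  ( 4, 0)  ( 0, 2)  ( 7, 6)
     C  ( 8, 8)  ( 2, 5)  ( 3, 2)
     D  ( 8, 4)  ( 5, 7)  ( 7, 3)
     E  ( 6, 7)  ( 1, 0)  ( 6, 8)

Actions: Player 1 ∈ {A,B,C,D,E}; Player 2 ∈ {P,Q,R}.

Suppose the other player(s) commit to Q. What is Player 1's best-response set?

u_1(A vs Q) = 5
u_1(B vs Q) = 0
u_1(C vs Q) = 2
u_1(D vs Q) = 5
u_1(E vs Q) = 1
max payoff 5 at {A,D}

P1 best: {A,D}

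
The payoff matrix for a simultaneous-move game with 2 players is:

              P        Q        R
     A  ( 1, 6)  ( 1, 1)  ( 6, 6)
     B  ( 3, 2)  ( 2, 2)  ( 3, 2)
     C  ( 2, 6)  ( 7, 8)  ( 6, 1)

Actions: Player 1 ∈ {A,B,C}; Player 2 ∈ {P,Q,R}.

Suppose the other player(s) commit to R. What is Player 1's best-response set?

u_1(A vs R) = 6
u_1(B vs R) = 3
u_1(C vs R) = 6
max payoff 6 at {A,C}

argmax u_1 = {A,C}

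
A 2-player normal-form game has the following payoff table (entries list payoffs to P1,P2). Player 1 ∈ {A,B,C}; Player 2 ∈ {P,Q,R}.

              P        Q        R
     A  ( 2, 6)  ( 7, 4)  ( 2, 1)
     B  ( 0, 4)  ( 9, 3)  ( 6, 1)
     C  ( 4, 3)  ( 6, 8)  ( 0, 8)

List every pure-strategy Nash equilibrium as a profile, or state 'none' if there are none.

No pure NE.

(A,P): not NE [P1→C gives 4>2]
(A,Q): not NE [P1→B gives 9>7; P2→P gives 6>4]
(A,R): not NE [P1→B gives 6>2; P2→P gives 6>1]
(B,P): not NE [P1→C gives 4>0]
(B,Q): not NE [P2→P gives 4>3]
(B,R): not NE [P2→P gives 4>1]
(C,P): not NE [P2→R gives 8>3]
(C,Q): not NE [P1→B gives 9>6]
(C,R): not NE [P1→B gives 6>0]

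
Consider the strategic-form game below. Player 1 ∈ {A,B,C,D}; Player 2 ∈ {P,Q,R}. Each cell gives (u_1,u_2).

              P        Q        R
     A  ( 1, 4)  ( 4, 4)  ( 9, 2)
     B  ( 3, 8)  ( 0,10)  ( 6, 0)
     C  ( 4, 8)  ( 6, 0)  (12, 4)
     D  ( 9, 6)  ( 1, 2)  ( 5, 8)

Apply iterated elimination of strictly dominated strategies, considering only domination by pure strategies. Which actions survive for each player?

P1 drop A (C beats it: P:4>1 Q:6>4 R:12>9)
P1 drop B (C beats it: P:4>3 Q:6>0 R:12>6)
P2 drop Q (P beats it: C:8>0 D:6>2)
P1→{C,D} P2→{P,R}

IESDS → P1:{C,D} P2:{P,R}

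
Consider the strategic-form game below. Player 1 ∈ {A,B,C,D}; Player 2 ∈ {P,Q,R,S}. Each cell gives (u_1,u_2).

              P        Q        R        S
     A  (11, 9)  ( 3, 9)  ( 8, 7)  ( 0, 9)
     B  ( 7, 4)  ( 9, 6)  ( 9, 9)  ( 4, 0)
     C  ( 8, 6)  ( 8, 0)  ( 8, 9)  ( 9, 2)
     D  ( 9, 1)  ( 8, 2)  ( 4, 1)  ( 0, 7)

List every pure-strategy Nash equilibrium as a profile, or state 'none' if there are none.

(A,P): NE
(A,Q): not NE [P1→B gives 9>3]
(A,R): not NE [P1→B gives 9>8; P2→S gives 9>7]
(A,S): not NE [P1→C gives 9>0]
(B,P): not NE [P1→A gives 11>7; P2→R gives 9>4]
(B,Q): not NE [P2→R gives 9>6]
(B,R): NE
(B,S): not NE [P1→C gives 9>4; P2→R gives 9>0]
(C,P): not NE [P1→A gives 11>8; P2→R gives 9>6]
(C,Q): not NE [P1→B gives 9>8; P2→R gives 9>0]
(C,R): not NE [P1→B gives 9>8]
(C,S): not NE [P2→R gives 9>2]
(D,P): not NE [P1→A gives 11>9; P2→S gives 7>1]
(D,Q): not NE [P1→B gives 9>8; P2→S gives 7>2]
(D,R): not NE [P1→B gives 9>4; P2→S gives 7>1]
(D,S): not NE [P1→C gives 9>0]

NE set: (A,P), (B,R)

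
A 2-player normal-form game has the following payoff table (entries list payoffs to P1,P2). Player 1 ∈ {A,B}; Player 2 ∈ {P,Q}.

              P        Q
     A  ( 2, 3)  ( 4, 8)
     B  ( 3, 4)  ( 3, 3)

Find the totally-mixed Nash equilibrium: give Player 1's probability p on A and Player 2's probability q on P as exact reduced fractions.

P1 indiff ⇒ q·2+(1-q)·4 = q·3+(1-q)·3 ⇒ q(-1) = (1-q)(-1) ⇒ q = 1/2
P2 indiff ⇒ p·3+(1-p)·4 = p·8+(1-p)·3 ⇒ p(-5) = (1-p)(-1) ⇒ p = 1/6

P1 mixes 1/6 on A; P2 mixes 1/2 on P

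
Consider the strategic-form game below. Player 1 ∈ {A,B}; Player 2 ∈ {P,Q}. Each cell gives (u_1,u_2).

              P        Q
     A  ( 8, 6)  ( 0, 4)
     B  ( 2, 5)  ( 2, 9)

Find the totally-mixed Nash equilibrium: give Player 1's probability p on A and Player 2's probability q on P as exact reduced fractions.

(p,q) = (2/3, 1/4)

P1 indiff ⇒ q·8+(1-q)·0 = q·2+(1-q)·2 ⇒ q(6) = (1-q)(2) ⇒ q = 1/4
P2 indiff ⇒ p·6+(1-p)·5 = p·4+(1-p)·9 ⇒ p(2) = (1-p)(4) ⇒ p = 2/3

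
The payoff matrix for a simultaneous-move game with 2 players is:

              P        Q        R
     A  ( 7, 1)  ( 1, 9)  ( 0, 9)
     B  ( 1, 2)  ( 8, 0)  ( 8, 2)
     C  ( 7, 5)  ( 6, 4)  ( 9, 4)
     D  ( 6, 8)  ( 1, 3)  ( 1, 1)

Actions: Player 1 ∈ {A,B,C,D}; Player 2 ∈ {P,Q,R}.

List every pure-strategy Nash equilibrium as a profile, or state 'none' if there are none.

(A,P): not NE [P2→R gives 9>1]
(A,Q): not NE [P1→B gives 8>1]
(A,R): not NE [P1→C gives 9>0]
(B,P): not NE [P1→C gives 7>1]
(B,Q): not NE [P2→R gives 2>0]
(B,R): not NE [P1→C gives 9>8]
(C,P): NE
(C,Q): not NE [P1→B gives 8>6; P2→P gives 5>4]
(C,R): not NE [P2→P gives 5>4]
(D,P): not NE [P1→C gives 7>6]
(D,Q): not NE [P1→B gives 8>1; P2→P gives 8>3]
(D,R): not NE [P1→C gives 9>1; P2→P gives 8>1]

Nash profiles: (C,P)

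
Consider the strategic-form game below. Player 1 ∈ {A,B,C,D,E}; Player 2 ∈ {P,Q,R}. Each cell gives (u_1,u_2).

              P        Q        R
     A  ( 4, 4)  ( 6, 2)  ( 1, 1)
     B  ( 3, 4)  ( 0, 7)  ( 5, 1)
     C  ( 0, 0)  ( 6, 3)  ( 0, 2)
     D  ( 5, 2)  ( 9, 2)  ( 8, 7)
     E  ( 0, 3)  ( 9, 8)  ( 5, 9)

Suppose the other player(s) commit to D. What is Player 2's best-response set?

BR_2 = {R}

u_2(P vs D) = 2
u_2(Q vs D) = 2
u_2(R vs D) = 7
max payoff 7 at {R}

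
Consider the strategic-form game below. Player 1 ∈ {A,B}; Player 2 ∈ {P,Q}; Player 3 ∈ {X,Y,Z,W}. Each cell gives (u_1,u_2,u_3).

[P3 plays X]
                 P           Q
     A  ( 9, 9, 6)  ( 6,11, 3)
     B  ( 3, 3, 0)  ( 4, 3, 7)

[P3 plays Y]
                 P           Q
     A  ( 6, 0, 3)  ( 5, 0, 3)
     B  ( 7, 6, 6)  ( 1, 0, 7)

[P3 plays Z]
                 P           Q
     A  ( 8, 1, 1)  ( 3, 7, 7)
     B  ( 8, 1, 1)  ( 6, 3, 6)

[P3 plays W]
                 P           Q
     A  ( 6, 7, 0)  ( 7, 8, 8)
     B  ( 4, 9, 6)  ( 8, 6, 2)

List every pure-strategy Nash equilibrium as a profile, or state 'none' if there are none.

(A,P,X): not NE [P2→Q gives 11>9]
(A,P,Y): not NE [P1→B gives 7>6; P3→X gives 6>3]
(A,P,Z): not NE [P2→Q gives 7>1; P3→X gives 6>1]
(A,P,W): not NE [P2→Q gives 8>7; P3→X gives 6>0]
(A,Q,X): not NE [P3→W gives 8>3]
(A,Q,Y): not NE [P3→W gives 8>3]
(A,Q,Z): not NE [P1→B gives 6>3; P3→W gives 8>7]
(A,Q,W): not NE [P1→B gives 8>7]
(B,P,X): not NE [P1→A gives 9>3; P3→W gives 6>0]
(B,P,Y): NE
(B,P,Z): not NE [P2→Q gives 3>1; P3→W gives 6>1]
(B,P,W): not NE [P1→A gives 6>4]
(B,Q,X): not NE [P1→A gives 6>4]
(B,Q,Y): not NE [P1→A gives 5>1; P2→P gives 6>0]
(B,Q,Z): not NE [P3→Y gives 7>6]
(B,Q,W): not NE [P2→P gives 9>6; P3→Y gives 7>2]

PSNE = {(B,P,Y)}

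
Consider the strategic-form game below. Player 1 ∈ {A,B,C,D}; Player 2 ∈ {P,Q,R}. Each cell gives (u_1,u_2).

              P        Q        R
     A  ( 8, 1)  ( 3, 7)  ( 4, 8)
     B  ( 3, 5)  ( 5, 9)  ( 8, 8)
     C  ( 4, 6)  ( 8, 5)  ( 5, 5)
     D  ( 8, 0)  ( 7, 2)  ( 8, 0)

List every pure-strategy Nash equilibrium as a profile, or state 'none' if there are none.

No pure NE.

(A,P): not NE [P2→R gives 8>1]
(A,Q): not NE [P1→C gives 8>3; P2→R gives 8>7]
(A,R): not NE [P1→D gives 8>4]
(B,P): not NE [P1→D gives 8>3; P2→Q gives 9>5]
(B,Q): not NE [P1→C gives 8>5]
(B,R): not NE [P2→Q gives 9>8]
(C,P): not NE [P1→D gives 8>4]
(C,Q): not NE [P2→P gives 6>5]
(C,R): not NE [P1→D gives 8>5; P2→P gives 6>5]
(D,P): not NE [P2→Q gives 2>0]
(D,Q): not NE [P1→C gives 8>7]
(D,R): not NE [P2→Q gives 2>0]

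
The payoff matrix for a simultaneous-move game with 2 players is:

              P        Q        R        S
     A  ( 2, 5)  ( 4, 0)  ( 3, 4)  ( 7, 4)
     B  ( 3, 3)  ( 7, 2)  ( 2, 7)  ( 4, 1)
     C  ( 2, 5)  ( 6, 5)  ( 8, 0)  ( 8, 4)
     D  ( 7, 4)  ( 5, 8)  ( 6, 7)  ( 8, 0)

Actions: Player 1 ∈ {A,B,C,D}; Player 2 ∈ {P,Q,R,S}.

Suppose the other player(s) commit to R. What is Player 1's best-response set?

P1 best: {C}

u_1(A vs R) = 3
u_1(B vs R) = 2
u_1(C vs R) = 8
u_1(D vs R) = 6
max payoff 8 at {C}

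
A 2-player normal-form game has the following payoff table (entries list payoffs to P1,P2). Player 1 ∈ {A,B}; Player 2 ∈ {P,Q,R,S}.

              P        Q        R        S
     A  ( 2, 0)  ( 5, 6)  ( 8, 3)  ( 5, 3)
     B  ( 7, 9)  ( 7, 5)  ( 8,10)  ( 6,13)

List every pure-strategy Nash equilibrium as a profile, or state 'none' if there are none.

(A,P): not NE [P1→B gives 7>2; P2→Q gives 6>0]
(A,Q): not NE [P1→B gives 7>5]
(A,R): not NE [P2→Q gives 6>3]
(A,S): not NE [P1→B gives 6>5; P2→Q gives 6>3]
(B,P): not NE [P2→S gives 13>9]
(B,Q): not NE [P2→S gives 13>5]
(B,R): not NE [P2→S gives 13>10]
(B,S): NE

PSNE = {(B,S)}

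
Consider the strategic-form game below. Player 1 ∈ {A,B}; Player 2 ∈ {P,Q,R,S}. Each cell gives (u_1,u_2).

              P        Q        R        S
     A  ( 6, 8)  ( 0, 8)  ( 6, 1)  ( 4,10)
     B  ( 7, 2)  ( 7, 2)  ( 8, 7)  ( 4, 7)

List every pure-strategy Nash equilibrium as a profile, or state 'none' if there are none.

Nash profiles: (A,S), (B,R), (B,S)

(A,P): not NE [P1→B gives 7>6; P2→S gives 10>8]
(A,Q): not NE [P1→B gives 7>0; P2→S gives 10>8]
(A,R): not NE [P1→B gives 8>6; P2→S gives 10>1]
(A,S): NE
(B,P): not NE [P2→S gives 7>2]
(B,Q): not NE [P2→S gives 7>2]
(B,R): NE
(B,S): NE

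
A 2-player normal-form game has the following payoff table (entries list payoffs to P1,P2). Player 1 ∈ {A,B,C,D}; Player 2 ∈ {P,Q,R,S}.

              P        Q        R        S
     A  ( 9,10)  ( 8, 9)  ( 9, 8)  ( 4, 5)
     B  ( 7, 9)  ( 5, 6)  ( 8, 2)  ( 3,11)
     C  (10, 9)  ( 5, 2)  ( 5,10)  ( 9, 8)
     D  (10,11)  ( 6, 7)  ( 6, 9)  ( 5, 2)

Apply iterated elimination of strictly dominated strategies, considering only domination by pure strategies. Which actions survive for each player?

Survivors P1:{A,C,D} P2:{P,R}

P1 drop B (A beats it: P:9>7 Q:8>5 R:9>8 S:4>3)
P2 drop Q (P beats it: A:10>9 C:9>2 D:11>7)
P2 drop S (P beats it: A:10>5 C:9>8 D:11>2)
P1→{A,C,D} P2→{P,R}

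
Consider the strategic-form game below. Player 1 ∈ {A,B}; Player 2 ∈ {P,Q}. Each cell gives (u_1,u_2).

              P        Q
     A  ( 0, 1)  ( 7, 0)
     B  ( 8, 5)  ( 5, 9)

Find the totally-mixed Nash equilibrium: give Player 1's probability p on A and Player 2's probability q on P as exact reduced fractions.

P1 indiff ⇒ q·0+(1-q)·7 = q·8+(1-q)·5 ⇒ q(-8) = (1-q)(-2) ⇒ q = 1/5
P2 indiff ⇒ p·1+(1-p)·5 = p·0+(1-p)·9 ⇒ p(1) = (1-p)(4) ⇒ p = 4/5

p=4/5, q=1/5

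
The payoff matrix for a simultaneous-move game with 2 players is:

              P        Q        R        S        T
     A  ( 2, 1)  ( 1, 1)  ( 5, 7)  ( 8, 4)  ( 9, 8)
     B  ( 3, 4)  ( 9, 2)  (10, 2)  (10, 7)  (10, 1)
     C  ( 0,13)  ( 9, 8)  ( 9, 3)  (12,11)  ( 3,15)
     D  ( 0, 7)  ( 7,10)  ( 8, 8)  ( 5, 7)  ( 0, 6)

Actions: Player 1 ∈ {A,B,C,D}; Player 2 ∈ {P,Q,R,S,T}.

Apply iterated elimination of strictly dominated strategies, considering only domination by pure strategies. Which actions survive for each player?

P1 drop A (B beats it: P:3>2 Q:9>1 R:10>5 S:10>8 T:10>9)
P1 drop D (B beats it: P:3>0 Q:9>7 R:10>8 S:10>5 T:10>0)
P2 drop Q (P beats it: B:4>2 C:13>8)
P2 drop R (P beats it: B:4>2 C:13>3)
P1→{B,C} P2→{P,S,T}

Survivors P1:{B,C} P2:{P,S,T}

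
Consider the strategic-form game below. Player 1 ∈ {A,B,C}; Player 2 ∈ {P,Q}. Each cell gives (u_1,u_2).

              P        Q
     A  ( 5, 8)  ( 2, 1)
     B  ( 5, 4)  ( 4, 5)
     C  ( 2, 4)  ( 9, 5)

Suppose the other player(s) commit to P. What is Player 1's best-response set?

P1 best: {A,B}

u_1(A vs P) = 5
u_1(B vs P) = 5
u_1(C vs P) = 2
max payoff 5 at {A,B}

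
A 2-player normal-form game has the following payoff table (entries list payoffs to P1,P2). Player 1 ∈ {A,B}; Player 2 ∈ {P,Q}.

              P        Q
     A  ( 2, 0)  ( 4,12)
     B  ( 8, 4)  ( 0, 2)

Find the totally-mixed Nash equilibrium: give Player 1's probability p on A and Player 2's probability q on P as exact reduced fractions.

P1 indiff ⇒ q·2+(1-q)·4 = q·8+(1-q)·0 ⇒ q(-6) = (1-q)(-4) ⇒ q = 2/5
P2 indiff ⇒ p·0+(1-p)·4 = p·12+(1-p)·2 ⇒ p(-12) = (1-p)(-2) ⇒ p = 1/7

P1 mixes 1/7 on A; P2 mixes 2/5 on P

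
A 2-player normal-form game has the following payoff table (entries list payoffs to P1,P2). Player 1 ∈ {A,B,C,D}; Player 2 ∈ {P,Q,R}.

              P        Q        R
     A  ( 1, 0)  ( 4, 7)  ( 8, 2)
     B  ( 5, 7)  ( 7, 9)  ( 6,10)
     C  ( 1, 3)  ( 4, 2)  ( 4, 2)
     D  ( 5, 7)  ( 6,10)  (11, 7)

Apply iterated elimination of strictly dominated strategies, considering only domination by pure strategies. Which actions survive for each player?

P1 drop A (D beats it: P:5>1 Q:6>4 R:11>8)
P1 drop C (B beats it: P:5>1 Q:7>4 R:6>4)
P2 drop P (Q beats it: B:9>7 D:10>7)
P1→{B,D} P2→{Q,R}

Remaining: P1:{B,D} P2:{Q,R}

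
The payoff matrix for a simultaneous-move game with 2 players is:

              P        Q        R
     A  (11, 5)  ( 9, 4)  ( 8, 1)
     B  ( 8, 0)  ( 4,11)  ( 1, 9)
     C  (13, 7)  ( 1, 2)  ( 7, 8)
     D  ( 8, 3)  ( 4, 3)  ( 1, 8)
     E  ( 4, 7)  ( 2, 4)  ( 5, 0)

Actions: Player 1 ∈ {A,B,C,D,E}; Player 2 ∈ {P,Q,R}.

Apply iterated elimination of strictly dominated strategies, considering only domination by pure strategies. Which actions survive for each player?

P1 drop B (A beats it: P:11>8 Q:9>4 R:8>1)
P1 drop D (A beats it: P:11>8 Q:9>4 R:8>1)
P1 drop E (A beats it: P:11>4 Q:9>2 R:8>5)
P2 drop Q (P beats it: A:5>4 C:7>2)
P1→{A,C} P2→{P,R}

IESDS → P1:{A,C} P2:{P,R}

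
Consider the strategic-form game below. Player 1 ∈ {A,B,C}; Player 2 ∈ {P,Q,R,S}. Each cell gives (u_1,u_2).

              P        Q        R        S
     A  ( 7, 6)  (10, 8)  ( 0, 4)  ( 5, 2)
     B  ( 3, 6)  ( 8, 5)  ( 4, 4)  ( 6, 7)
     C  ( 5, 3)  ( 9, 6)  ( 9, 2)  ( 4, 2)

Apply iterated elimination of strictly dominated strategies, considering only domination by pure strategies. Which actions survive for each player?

P2 drop R (P beats it: A:6>4 B:6>4 C:3>2)
P1 drop C (A beats it: P:7>5 Q:10>9 S:5>4)
P1→{A,B} P2→{P,Q,S}

IESDS → P1:{A,B} P2:{P,Q,S}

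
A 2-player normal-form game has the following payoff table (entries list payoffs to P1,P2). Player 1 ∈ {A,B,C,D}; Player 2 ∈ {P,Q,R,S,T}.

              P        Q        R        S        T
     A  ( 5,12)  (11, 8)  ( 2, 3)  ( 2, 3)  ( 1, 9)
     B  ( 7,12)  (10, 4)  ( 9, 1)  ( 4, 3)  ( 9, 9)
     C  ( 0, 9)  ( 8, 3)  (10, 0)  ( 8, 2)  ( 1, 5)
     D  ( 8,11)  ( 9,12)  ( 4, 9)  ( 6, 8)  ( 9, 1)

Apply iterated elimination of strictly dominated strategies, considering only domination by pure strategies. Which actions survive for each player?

Remaining: P1:{A,B,D} P2:{P,Q}

P2 drop R (P beats it: A:12>3 B:12>1 C:9>0 D:11>9)
P2 drop S (P beats it: A:12>3 B:12>3 C:9>2 D:11>8)
P1 drop C (B beats it: P:7>0 Q:10>8 T:9>1)
P2 drop T (P beats it: A:12>9 B:12>9 D:11>1)
P1→{A,B,D} P2→{P,Q}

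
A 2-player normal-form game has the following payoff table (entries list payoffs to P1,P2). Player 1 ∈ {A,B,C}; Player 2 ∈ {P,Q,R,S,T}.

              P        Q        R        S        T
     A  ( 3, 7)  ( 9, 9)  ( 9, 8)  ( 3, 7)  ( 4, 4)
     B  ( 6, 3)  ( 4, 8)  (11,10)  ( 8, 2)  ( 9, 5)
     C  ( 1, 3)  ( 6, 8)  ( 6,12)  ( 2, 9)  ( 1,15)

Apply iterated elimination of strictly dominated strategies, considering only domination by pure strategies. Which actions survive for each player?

IESDS → P1:{A,B} P2:{Q,R}

P1 drop C (A beats it: P:3>1 Q:9>6 R:9>6 S:3>2 T:4>1)
P2 drop P (Q beats it: A:9>7 B:8>3)
P2 drop S (Q beats it: A:9>7 B:8>2)
P2 drop T (Q beats it: A:9>4 B:8>5)
P1→{A,B} P2→{Q,R}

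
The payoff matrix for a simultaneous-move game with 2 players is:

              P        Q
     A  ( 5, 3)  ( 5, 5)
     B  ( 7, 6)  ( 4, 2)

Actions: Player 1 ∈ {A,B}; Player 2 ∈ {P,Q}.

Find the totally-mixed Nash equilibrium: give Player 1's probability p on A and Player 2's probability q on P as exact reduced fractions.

p=2/3, q=1/3

P1 indiff ⇒ q·5+(1-q)·5 = q·7+(1-q)·4 ⇒ q(-2) = (1-q)(-1) ⇒ q = 1/3
P2 indiff ⇒ p·3+(1-p)·6 = p·5+(1-p)·2 ⇒ p(-2) = (1-p)(-4) ⇒ p = 2/3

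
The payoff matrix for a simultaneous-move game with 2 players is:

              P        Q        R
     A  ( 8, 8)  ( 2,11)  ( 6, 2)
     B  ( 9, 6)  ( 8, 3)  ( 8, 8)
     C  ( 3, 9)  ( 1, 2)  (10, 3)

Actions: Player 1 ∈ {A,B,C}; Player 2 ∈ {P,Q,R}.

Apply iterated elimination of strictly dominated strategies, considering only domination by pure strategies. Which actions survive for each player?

IESDS → P1:{B,C} P2:{P,R}

P1 drop A (B beats it: P:9>8 Q:8>2 R:8>6)
P2 drop Q (P beats it: B:6>3 C:9>2)
P1→{B,C} P2→{P,R}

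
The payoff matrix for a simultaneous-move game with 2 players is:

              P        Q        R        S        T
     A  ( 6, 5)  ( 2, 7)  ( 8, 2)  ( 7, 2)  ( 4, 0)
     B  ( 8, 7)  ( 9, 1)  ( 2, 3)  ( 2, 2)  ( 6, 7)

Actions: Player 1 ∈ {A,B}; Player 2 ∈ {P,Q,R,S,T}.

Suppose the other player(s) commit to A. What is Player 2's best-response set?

u_2(P vs A) = 5
u_2(Q vs A) = 7
u_2(R vs A) = 2
u_2(S vs A) = 2
u_2(T vs A) = 0
max payoff 7 at {Q}

argmax u_2 = {Q}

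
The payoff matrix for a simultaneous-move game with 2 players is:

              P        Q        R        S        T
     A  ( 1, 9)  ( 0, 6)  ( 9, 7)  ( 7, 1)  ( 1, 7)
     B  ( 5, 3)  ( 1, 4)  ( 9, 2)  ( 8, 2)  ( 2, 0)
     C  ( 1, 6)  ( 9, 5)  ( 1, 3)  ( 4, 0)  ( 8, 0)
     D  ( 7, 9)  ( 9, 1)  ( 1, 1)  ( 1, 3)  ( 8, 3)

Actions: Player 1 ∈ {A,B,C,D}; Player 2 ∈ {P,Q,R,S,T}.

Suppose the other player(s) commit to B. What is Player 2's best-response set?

P2 best: {Q}

u_2(P vs B) = 3
u_2(Q vs B) = 4
u_2(R vs B) = 2
u_2(S vs B) = 2
u_2(T vs B) = 0
max payoff 4 at {Q}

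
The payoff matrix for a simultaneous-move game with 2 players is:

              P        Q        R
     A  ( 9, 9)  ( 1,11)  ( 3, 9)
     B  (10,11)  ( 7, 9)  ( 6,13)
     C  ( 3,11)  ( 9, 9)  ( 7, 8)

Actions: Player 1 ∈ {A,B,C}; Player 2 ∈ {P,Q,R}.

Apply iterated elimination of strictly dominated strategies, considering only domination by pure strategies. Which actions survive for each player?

IESDS → P1:{B,C} P2:{P,R}

P1 drop A (B beats it: P:10>9 Q:7>1 R:6>3)
P2 drop Q (P beats it: B:11>9 C:11>9)
P1→{B,C} P2→{P,R}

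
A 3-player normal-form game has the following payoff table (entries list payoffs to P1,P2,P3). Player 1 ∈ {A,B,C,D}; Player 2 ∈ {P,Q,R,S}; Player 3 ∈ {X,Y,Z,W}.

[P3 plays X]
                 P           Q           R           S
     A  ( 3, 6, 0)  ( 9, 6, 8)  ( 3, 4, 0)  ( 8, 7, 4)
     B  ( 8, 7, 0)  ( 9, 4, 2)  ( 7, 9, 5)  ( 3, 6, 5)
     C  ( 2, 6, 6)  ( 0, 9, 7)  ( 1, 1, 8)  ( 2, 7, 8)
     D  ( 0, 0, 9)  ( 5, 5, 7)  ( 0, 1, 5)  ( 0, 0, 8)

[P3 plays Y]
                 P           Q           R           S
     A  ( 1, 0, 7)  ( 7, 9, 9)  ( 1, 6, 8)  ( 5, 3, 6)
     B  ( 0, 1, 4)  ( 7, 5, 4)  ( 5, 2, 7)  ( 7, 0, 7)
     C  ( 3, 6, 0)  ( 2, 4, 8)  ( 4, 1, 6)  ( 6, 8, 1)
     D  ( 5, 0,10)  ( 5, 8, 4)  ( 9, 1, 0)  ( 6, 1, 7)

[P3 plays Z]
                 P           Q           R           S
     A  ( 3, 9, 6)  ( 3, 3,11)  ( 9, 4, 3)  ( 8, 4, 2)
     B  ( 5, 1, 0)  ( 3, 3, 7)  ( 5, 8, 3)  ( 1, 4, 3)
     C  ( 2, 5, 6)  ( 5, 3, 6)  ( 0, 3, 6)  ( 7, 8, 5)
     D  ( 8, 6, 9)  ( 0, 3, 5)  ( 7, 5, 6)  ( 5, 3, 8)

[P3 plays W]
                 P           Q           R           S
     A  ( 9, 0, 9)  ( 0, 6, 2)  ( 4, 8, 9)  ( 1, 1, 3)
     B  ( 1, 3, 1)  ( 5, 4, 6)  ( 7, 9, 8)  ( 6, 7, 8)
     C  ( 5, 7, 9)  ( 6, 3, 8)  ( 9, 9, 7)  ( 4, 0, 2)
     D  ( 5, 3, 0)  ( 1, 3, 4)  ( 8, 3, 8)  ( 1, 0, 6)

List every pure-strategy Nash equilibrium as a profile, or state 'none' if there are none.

PSNE: ∅

(A,P,X): not NE [P1→B gives 8>3; P2→S gives 7>6; P3→W gives 9>0]
(A,P,Y): not NE [P1→D gives 5>1; P2→Q gives 9>0; P3→W gives 9>7]
(A,P,Z): not NE [P1→D gives 8>3; P3→W gives 9>6]
(A,P,W): not NE [P2→R gives 8>0]
(A,Q,X): not NE [P2→S gives 7>6; P3→Z gives 11>8]
(A,Q,Y): not NE [P3→Z gives 11>9]
(A,Q,Z): not NE [P1→C gives 5>3; P2→P gives 9>3]
(A,Q,W): not NE [P1→C gives 6>0; P2→R gives 8>6; P3→Z gives 11>2]
(A,R,X): not NE [P1→B gives 7>3; P2→S gives 7>4; P3→W gives 9>0]
(A,R,Y): not NE [P1→D gives 9>1; P2→Q gives 9>6; P3→W gives 9>8]
(A,R,Z): not NE [P2→P gives 9>4; P3→W gives 9>3]
(A,R,W): not NE [P1→C gives 9>4]
(A,S,X): not NE [P3→Y gives 6>4]
(A,S,Y): not NE [P1→B gives 7>5; P2→Q gives 9>3]
(A,S,Z): not NE [P2→P gives 9>4; P3→Y gives 6>2]
(A,S,W): not NE [P1→B gives 6>1; P2→R gives 8>1; P3→Y gives 6>3]
(B,P,X): not NE [P2→R gives 9>7; P3→Y gives 4>0]
(B,P,Y): not NE [P1→D gives 5>0; P2→Q gives 5>1]
(B,P,Z): not NE [P1→D gives 8>5; P2→R gives 8>1; P3→Y gives 4>0]
(B,P,W): not NE [P1→A gives 9>1; P2→R gives 9>3; P3→Y gives 4>1]
(B,Q,X): not NE [P2→R gives 9>4; P3→Z gives 7>2]
(B,Q,Y): not NE [P3→Z gives 7>4]
(B,Q,Z): not NE [P1→C gives 5>3; P2→R gives 8>3]
(B,Q,W): not NE [P1→C gives 6>5; P2→R gives 9>4; P3→Z gives 7>6]
(B,R,X): not NE [P3→W gives 8>5]
(B,R,Y): not NE [P1→D gives 9>5; P2→Q gives 5>2; P3→W gives 8>7]
(B,R,Z): not NE [P1→A gives 9>5; P3→W gives 8>3]
(B,R,W): not NE [P1→C gives 9>7]
(B,S,X): not NE [P1→A gives 8>3; P2→R gives 9>6; P3→W gives 8>5]
(B,S,Y): not NE [P2→Q gives 5>0; P3→W gives 8>7]
(B,S,Z): not NE [P1→A gives 8>1; P2→R gives 8>4; P3→W gives 8>3]
(B,S,W): not NE [P2→R gives 9>7]
(C,P,X): not NE [P1→B gives 8>2; P2→Q gives 9>6; P3→W gives 9>6]
(C,P,Y): not NE [P1→D gives 5>3; P2→S gives 8>6; P3→W gives 9>0]
(C,P,Z): not NE [P1→D gives 8>2; P2→S gives 8>5; P3→W gives 9>6]
(C,P,W): not NE [P1→A gives 9>5; P2→R gives 9>7]
(C,Q,X): not NE [P1→B gives 9>0; P3→W gives 8>7]
(C,Q,Y): not NE [P1→B gives 7>2; P2→S gives 8>4]
(C,Q,Z): not NE [P2→S gives 8>3; P3→W gives 8>6]
(C,Q,W): not NE [P2→R gives 9>3]
(C,R,X): not NE [P1→B gives 7>1; P2→Q gives 9>1]
(C,R,Y): not NE [P1→D gives 9>4; P2→S gives 8>1; P3→X gives 8>6]
(C,R,Z): not NE [P1→A gives 9>0; P2→S gives 8>3; P3→X gives 8>6]
(C,R,W): not NE [P3→X gives 8>7]
(C,S,X): not NE [P1→A gives 8>2; P2→Q gives 9>7]
(C,S,Y): not NE [P1→B gives 7>6; P3→X gives 8>1]
(C,S,Z): not NE [P1→A gives 8>7; P3→X gives 8>5]
(C,S,W): not NE [P1→B gives 6>4; P2→R gives 9>0; P3→X gives 8>2]
(D,P,X): not NE [P1→B gives 8>0; P2→Q gives 5>0; P3→Y gives 10>9]
(D,P,Y): not NE [P2→Q gives 8>0]
(D,P,Z): not NE [P3→Y gives 10>9]
(D,P,W): not NE [P1→A gives 9>5; P3→Y gives 10>0]
(D,Q,X): not NE [P1→B gives 9>5]
(D,Q,Y): not NE [P1→B gives 7>5; P3→X gives 7>4]
(D,Q,Z): not NE [P1→C gives 5>0; P2→P gives 6>3; P3→X gives 7>5]
(D,Q,W): not NE [P1→C gives 6>1; P3→X gives 7>4]
(D,R,X): not NE [P1→B gives 7>0; P2→Q gives 5>1; P3→W gives 8>5]
(D,R,Y): not NE [P2→Q gives 8>1; P3→W gives 8>0]
(D,R,Z): not NE [P1→A gives 9>7; P2→P gives 6>5; P3→W gives 8>6]
(D,R,W): not NE [P1→C gives 9>8]
(D,S,X): not NE [P1→A gives 8>0; P2→Q gives 5>0]
(D,S,Y): not NE [P1→B gives 7>6; P2→Q gives 8>1; P3→Z gives 8>7]
(D,S,Z): not NE [P1→A gives 8>5; P2→P gives 6>3]
(D,S,W): not NE [P1→B gives 6>1; P2→R gives 3>0; P3→Z gives 8>6]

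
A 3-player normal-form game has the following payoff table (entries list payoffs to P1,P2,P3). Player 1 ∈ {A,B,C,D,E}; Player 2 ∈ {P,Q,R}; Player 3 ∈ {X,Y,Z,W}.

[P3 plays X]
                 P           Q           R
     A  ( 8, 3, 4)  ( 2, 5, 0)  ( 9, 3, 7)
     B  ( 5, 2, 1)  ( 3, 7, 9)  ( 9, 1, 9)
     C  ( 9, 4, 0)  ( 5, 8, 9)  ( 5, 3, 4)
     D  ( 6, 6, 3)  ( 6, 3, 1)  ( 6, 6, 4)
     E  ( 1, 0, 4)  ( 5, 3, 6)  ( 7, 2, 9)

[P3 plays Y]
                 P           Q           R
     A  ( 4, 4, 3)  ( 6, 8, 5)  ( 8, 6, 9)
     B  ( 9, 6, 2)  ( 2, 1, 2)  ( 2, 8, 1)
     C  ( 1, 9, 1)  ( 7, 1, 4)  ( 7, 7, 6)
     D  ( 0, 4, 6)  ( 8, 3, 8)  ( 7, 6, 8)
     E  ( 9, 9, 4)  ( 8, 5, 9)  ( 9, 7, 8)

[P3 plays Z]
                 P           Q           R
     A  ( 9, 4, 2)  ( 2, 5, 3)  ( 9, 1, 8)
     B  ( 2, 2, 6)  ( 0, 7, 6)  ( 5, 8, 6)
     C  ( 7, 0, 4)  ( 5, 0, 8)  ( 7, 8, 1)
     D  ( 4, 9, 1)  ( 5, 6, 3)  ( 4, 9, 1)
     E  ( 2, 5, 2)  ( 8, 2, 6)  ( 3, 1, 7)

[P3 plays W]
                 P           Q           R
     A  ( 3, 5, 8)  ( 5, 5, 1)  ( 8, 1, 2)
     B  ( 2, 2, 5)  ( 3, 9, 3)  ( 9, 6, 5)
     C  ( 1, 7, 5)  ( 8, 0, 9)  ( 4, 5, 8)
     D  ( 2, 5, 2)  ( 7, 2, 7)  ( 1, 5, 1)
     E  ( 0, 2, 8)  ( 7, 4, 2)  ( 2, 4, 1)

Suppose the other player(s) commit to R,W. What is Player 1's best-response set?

u_1(A vs R,W) = 8
u_1(B vs R,W) = 9
u_1(C vs R,W) = 4
u_1(D vs R,W) = 1
u_1(E vs R,W) = 2
max payoff 9 at {B}

P1 best: {B}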